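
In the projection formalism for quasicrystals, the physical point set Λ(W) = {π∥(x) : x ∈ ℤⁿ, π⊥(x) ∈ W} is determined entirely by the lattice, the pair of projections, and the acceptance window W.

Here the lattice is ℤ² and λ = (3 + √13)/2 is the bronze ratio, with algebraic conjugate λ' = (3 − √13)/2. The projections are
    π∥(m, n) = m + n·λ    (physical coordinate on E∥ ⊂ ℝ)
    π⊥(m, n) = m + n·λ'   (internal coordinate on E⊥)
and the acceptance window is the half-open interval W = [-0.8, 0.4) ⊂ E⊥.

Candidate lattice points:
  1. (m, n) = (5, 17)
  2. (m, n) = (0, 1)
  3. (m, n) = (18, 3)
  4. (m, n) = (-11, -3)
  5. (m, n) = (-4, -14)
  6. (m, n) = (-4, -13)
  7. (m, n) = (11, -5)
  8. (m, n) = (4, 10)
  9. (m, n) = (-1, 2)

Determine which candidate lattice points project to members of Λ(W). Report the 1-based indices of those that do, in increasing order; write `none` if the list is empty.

1, 2, 5, 6

Compute λ' = (3−√13)/2 = -0.3028, so π⊥(m,n) = m -0.3028·n.
[1] lift (5,17): star map gives -0.1472; window check -0.8 ≤ -0.1472 < 0.4 is true → IN Λ
[2] lift (0,1): star map gives -0.3028; window check -0.8 ≤ -0.3028 < 0.4 is true → IN Λ
[3] lift (18,3): star map gives 17.0917; window check -0.8 ≤ 17.0917 < 0.4 is false → out
[4] lift (-11,-3): star map gives -10.0917; window check -0.8 ≤ -10.0917 < 0.4 is false → out
[5] lift (-4,-14): star map gives 0.2389; window check -0.8 ≤ 0.2389 < 0.4 is true → IN Λ
[6] lift (-4,-13): star map gives -0.0639; window check -0.8 ≤ -0.0639 < 0.4 is true → IN Λ
[7] lift (11,-5): star map gives 12.5139; window check -0.8 ≤ 12.5139 < 0.4 is false → out
[8] lift (4,10): star map gives 0.9722; window check -0.8 ≤ 0.9722 < 0.4 is false → out
[9] lift (-1,2): star map gives -1.6056; window check -0.8 ≤ -1.6056 < 0.4 is false → out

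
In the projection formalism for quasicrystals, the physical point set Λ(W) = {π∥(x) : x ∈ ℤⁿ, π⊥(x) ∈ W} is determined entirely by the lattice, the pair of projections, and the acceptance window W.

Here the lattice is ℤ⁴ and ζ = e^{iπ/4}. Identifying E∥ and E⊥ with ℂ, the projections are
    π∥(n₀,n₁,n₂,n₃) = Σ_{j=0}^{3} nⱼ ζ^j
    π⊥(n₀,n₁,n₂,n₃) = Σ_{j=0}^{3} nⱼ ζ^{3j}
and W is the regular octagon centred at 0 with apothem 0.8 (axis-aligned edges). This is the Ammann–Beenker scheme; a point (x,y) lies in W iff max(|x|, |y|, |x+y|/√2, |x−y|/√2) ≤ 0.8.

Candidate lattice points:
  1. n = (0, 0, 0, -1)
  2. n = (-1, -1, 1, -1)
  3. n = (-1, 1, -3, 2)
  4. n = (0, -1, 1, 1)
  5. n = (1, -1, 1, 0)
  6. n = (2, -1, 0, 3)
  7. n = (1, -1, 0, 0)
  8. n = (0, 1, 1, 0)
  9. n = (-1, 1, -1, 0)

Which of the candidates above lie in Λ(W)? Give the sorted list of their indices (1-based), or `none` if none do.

Internal map: ζ^{3j} for j=0..3 gives (1,0), (−√2/2,√2/2), (0,−1), (√2/2,√2/2).
candidate 1: n = (0, 0, 0, -1) → π⊥ ≈ (-0.70711, -0.70711); max(|x|,|y|,|x±y|/√2) = 1.00000 > 0.8 ⇒ ∉ W
candidate 2: n = (-1, -1, 1, -1) → π⊥ ≈ (-1.00000, -2.41421); max(|x|,|y|,|x±y|/√2) = 2.41421 > 0.8 ⇒ ∉ W
candidate 3: n = (-1, 1, -3, 2) → π⊥ ≈ (-0.29289, +5.12132); max(|x|,|y|,|x±y|/√2) = 5.12132 > 0.8 ⇒ ∉ W
candidate 4: n = (0, -1, 1, 1) → π⊥ ≈ (+1.41421, -1.00000); max(|x|,|y|,|x±y|/√2) = 1.70711 > 0.8 ⇒ ∉ W
candidate 5: n = (1, -1, 1, 0) → π⊥ ≈ (+1.70711, -1.70711); max(|x|,|y|,|x±y|/√2) = 2.41421 > 0.8 ⇒ ∉ W
candidate 6: n = (2, -1, 0, 3) → π⊥ ≈ (+4.82843, +1.41421); max(|x|,|y|,|x±y|/√2) = 4.82843 > 0.8 ⇒ ∉ W
candidate 7: n = (1, -1, 0, 0) → π⊥ ≈ (+1.70711, -0.70711); max(|x|,|y|,|x±y|/√2) = 1.70711 > 0.8 ⇒ ∉ W
candidate 8: n = (0, 1, 1, 0) → π⊥ ≈ (-0.70711, -0.29289); max(|x|,|y|,|x±y|/√2) = 0.70711 ≤ 0.8 ⇒ ∈ W
candidate 9: n = (-1, 1, -1, 0) → π⊥ ≈ (-1.70711, +1.70711); max(|x|,|y|,|x±y|/√2) = 2.41421 > 0.8 ⇒ ∉ W

8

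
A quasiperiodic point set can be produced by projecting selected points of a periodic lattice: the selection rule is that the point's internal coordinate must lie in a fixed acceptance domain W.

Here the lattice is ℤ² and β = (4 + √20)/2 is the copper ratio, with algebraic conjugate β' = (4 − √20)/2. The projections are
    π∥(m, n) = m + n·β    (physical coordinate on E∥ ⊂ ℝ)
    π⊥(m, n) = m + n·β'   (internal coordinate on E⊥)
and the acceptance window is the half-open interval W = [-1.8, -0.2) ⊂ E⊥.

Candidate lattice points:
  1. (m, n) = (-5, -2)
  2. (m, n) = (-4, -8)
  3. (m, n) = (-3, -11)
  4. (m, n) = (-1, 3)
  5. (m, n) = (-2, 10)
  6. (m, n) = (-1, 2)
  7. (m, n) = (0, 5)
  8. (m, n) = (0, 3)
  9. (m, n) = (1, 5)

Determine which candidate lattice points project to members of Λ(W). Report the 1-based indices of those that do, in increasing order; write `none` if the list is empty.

Compute β' = (4−√20)/2 = -0.23607, so π⊥(m,n) = m -0.23607·n.
[1] lift (-5,-2): star map gives -4.52786; window check -1.8 ≤ -4.52786 < -0.2 is false → out
[2] lift (-4,-8): star map gives -2.11146; window check -1.8 ≤ -2.11146 < -0.2 is false → out
[3] lift (-3,-11): star map gives -0.40325; window check -1.8 ≤ -0.40325 < -0.2 is true → IN Λ
[4] lift (-1,3): star map gives -1.70820; window check -1.8 ≤ -1.70820 < -0.2 is true → IN Λ
[5] lift (-2,10): star map gives -4.36068; window check -1.8 ≤ -4.36068 < -0.2 is false → out
[6] lift (-1,2): star map gives -1.47214; window check -1.8 ≤ -1.47214 < -0.2 is true → IN Λ
[7] lift (0,5): star map gives -1.18034; window check -1.8 ≤ -1.18034 < -0.2 is true → IN Λ
[8] lift (0,3): star map gives -0.70820; window check -1.8 ≤ -0.70820 < -0.2 is true → IN Λ
[9] lift (1,5): star map gives -0.18034; window check -1.8 ≤ -0.18034 < -0.2 is false → out

3, 4, 6, 7, 8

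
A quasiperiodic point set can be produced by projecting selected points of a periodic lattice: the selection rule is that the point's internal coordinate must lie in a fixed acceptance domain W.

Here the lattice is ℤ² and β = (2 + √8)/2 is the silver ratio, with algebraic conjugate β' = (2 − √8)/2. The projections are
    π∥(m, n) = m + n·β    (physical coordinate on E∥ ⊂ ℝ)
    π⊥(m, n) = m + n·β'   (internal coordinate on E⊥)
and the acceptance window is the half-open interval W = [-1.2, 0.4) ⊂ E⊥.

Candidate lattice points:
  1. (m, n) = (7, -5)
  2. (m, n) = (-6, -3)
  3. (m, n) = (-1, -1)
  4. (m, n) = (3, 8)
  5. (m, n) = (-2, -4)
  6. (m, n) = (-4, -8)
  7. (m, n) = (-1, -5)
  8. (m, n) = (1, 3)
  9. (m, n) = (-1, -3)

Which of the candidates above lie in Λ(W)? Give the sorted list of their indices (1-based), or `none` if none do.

3, 4, 5, 6, 8, 9

Compute β' = (2−√8)/2 = -0.41421, so π⊥(m,n) = m -0.41421·n.
candidate 1: (m,n)=(7,-5) → π∥ = 7-5·β ≈ -5.07107, π⊥ = 7-5·β' ≈ 9.07107 ∉ [-1.2, 0.4) ⇒ out
candidate 2: (m,n)=(-6,-3) → π∥ = -6-3·β ≈ -13.24264, π⊥ = -6-3·β' ≈ -4.75736 ∉ [-1.2, 0.4) ⇒ out
candidate 3: (m,n)=(-1,-1) → π∥ = -1-1·β ≈ -3.41421, π⊥ = -1-1·β' ≈ -0.58579 ∈ [-1.2, 0.4) ⇒ IN Λ
candidate 4: (m,n)=(3,8) → π∥ = 3+8·β ≈ 22.31371, π⊥ = 3+8·β' ≈ -0.31371 ∈ [-1.2, 0.4) ⇒ IN Λ
candidate 5: (m,n)=(-2,-4) → π∥ = -2-4·β ≈ -11.65685, π⊥ = -2-4·β' ≈ -0.34315 ∈ [-1.2, 0.4) ⇒ IN Λ
candidate 6: (m,n)=(-4,-8) → π∥ = -4-8·β ≈ -23.31371, π⊥ = -4-8·β' ≈ -0.68629 ∈ [-1.2, 0.4) ⇒ IN Λ
candidate 7: (m,n)=(-1,-5) → π∥ = -1-5·β ≈ -13.07107, π⊥ = -1-5·β' ≈ 1.07107 ∉ [-1.2, 0.4) ⇒ out
candidate 8: (m,n)=(1,3) → π∥ = 1+3·β ≈ 8.24264, π⊥ = 1+3·β' ≈ -0.24264 ∈ [-1.2, 0.4) ⇒ IN Λ
candidate 9: (m,n)=(-1,-3) → π∥ = -1-3·β ≈ -8.24264, π⊥ = -1-3·β' ≈ 0.24264 ∈ [-1.2, 0.4) ⇒ IN Λ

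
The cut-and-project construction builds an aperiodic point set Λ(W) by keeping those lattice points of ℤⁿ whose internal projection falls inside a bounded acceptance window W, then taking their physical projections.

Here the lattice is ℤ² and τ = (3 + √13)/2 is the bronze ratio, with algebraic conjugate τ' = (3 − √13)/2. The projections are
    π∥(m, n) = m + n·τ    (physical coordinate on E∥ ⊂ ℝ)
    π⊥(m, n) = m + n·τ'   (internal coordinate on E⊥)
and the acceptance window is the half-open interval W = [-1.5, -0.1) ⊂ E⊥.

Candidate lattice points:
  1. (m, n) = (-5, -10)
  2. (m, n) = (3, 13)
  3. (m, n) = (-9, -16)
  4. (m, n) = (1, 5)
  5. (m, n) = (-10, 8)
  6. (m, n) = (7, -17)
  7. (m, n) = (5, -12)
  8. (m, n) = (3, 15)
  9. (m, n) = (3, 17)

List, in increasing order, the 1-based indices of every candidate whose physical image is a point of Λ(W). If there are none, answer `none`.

Numerically τ ≈ 3.30278 and τ' = −1/τ ≈ -0.30278.
#1 (-5,-10): internal coord -5 + (-10)·τ' = -1.97224; -1.97224 ∉ [-1.5, -0.1) → out
#2 (3,13): internal coord 3 + (13)·τ' = -0.93608; -0.93608 ∈ [-1.5, -0.1) → IN Λ
#3 (-9,-16): internal coord -9 + (-16)·τ' = -4.15559; -4.15559 ∉ [-1.5, -0.1) → out
#4 (1,5): internal coord 1 + (5)·τ' = -0.51388; -0.51388 ∈ [-1.5, -0.1) → IN Λ
#5 (-10,8): internal coord -10 + (8)·τ' = -12.42221; -12.42221 ∉ [-1.5, -0.1) → out
#6 (7,-17): internal coord 7 + (-17)·τ' = +12.14719; +12.14719 ∉ [-1.5, -0.1) → out
#7 (5,-12): internal coord 5 + (-12)·τ' = +8.63331; +8.63331 ∉ [-1.5, -0.1) → out
#8 (3,15): internal coord 3 + (15)·τ' = -1.54163; -1.54163 ∉ [-1.5, -0.1) → out
#9 (3,17): internal coord 3 + (17)·τ' = -2.14719; -2.14719 ∉ [-1.5, -0.1) → out

2, 4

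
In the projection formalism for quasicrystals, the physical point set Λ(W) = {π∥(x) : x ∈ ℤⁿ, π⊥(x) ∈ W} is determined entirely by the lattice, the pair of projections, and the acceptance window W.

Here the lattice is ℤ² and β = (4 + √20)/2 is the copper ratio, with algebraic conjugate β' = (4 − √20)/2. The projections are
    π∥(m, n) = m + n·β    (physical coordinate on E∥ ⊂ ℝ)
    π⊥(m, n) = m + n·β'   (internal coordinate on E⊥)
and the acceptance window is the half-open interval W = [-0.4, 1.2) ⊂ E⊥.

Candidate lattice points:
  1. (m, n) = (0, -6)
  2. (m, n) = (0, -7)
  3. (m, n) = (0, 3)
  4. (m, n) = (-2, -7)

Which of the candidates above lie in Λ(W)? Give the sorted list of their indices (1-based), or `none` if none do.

4

Compute β' = (4−√20)/2 = -0.236068, so π⊥(m,n) = m -0.236068·n.
[1] lift (0,-6): star map gives 1.416408; window check -0.4 ≤ 1.416408 < 1.2 is false → out
[2] lift (0,-7): star map gives 1.652476; window check -0.4 ≤ 1.652476 < 1.2 is false → out
[3] lift (0,3): star map gives -0.708204; window check -0.4 ≤ -0.708204 < 1.2 is false → out
[4] lift (-2,-7): star map gives -0.347524; window check -0.4 ≤ -0.347524 < 1.2 is true → IN Λ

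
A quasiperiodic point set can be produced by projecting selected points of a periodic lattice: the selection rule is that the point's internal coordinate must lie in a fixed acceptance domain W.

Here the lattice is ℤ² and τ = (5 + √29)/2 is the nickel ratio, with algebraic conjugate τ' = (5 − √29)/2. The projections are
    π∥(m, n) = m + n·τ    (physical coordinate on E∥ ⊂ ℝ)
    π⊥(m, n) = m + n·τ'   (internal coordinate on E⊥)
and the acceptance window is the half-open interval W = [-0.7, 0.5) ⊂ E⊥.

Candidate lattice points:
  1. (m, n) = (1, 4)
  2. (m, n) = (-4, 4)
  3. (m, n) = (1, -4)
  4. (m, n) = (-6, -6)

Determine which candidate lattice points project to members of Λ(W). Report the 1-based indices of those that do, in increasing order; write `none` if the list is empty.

Numerically τ ≈ 5.1926 and τ' = −1/τ ≈ -0.1926.
[1] lift (1,4): star map gives 0.2297; window check -0.7 ≤ 0.2297 < 0.5 is true → IN Λ
[2] lift (-4,4): star map gives -4.7703; window check -0.7 ≤ -4.7703 < 0.5 is false → out
[3] lift (1,-4): star map gives 1.7703; window check -0.7 ≤ 1.7703 < 0.5 is false → out
[4] lift (-6,-6): star map gives -4.8445; window check -0.7 ≤ -4.8445 < 0.5 is false → out

1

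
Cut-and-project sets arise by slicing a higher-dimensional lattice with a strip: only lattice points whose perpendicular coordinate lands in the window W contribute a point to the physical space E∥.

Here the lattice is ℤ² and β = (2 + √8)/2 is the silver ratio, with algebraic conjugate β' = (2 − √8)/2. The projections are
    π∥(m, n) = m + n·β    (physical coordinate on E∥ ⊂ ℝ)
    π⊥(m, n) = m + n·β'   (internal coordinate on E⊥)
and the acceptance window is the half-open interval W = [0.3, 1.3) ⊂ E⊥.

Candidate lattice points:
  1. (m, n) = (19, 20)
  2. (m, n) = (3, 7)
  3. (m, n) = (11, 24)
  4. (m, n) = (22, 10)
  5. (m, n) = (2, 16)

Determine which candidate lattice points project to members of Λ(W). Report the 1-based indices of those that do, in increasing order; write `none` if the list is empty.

Numerically β ≈ 2.4142 and β' = −1/β ≈ -0.4142.
candidate 1: (m,n)=(19,20) → π∥ = 19+20·β ≈ 67.2843, π⊥ = 19+20·β' ≈ 10.7157 ∉ [0.3, 1.3) ⇒ out
candidate 2: (m,n)=(3,7) → π∥ = 3+7·β ≈ 19.8995, π⊥ = 3+7·β' ≈ 0.1005 ∉ [0.3, 1.3) ⇒ out
candidate 3: (m,n)=(11,24) → π∥ = 11+24·β ≈ 68.9411, π⊥ = 11+24·β' ≈ 1.0589 ∈ [0.3, 1.3) ⇒ IN Λ
candidate 4: (m,n)=(22,10) → π∥ = 22+10·β ≈ 46.1421, π⊥ = 22+10·β' ≈ 17.8579 ∉ [0.3, 1.3) ⇒ out
candidate 5: (m,n)=(2,16) → π∥ = 2+16·β ≈ 40.6274, π⊥ = 2+16·β' ≈ -4.6274 ∉ [0.3, 1.3) ⇒ out

3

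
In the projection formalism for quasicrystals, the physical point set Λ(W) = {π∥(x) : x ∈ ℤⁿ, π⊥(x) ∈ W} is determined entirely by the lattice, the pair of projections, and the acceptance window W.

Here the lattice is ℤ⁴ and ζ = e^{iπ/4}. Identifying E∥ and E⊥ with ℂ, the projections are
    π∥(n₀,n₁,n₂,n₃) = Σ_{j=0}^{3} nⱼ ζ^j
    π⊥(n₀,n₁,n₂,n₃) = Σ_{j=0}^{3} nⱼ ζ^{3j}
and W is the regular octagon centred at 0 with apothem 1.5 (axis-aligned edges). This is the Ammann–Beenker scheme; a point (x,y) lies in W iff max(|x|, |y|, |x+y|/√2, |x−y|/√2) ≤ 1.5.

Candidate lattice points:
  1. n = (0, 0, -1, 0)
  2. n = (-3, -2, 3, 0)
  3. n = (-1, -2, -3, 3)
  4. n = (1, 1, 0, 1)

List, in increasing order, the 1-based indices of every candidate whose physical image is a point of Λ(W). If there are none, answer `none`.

1

Internal map: ζ^{3j} for j=0..3 gives (1,0), (−√2/2,√2/2), (0,−1), (√2/2,√2/2).
#1 (0, 0, -1, 0): internal (0.0000, 1.0000); octagon support 1.0000 vs apothem 1.5 → ∈ W
#2 (-3, -2, 3, 0): internal (-1.5858, -4.4142); octagon support 4.4142 vs apothem 1.5 → ∉ W
#3 (-1, -2, -3, 3): internal (2.5355, 3.7071); octagon support 4.4142 vs apothem 1.5 → ∉ W
#4 (1, 1, 0, 1): internal (1.0000, 1.4142); octagon support 1.7071 vs apothem 1.5 → ∉ W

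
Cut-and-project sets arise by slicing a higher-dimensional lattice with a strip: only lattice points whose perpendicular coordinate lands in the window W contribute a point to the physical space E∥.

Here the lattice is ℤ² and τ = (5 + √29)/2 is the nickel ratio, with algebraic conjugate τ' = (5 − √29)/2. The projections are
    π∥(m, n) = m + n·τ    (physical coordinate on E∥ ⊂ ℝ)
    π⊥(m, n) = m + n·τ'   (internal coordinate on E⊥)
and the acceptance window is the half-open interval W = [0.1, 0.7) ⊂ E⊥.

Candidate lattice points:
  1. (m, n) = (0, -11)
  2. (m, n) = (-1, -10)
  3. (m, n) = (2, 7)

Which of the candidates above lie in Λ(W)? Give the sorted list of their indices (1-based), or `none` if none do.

Numerically τ ≈ 5.1926 and τ' = −1/τ ≈ -0.1926.
candidate 1: (m,n)=(0,-11) → π∥ = 0-11·τ ≈ -57.1184, π⊥ = 0-11·τ' ≈ 2.1184 ∉ [0.1, 0.7) ⇒ out
candidate 2: (m,n)=(-1,-10) → π∥ = -1-10·τ ≈ -52.9258, π⊥ = -1-10·τ' ≈ 0.9258 ∉ [0.1, 0.7) ⇒ out
candidate 3: (m,n)=(2,7) → π∥ = 2+7·τ ≈ 38.3481, π⊥ = 2+7·τ' ≈ 0.6519 ∈ [0.1, 0.7) ⇒ IN Λ

3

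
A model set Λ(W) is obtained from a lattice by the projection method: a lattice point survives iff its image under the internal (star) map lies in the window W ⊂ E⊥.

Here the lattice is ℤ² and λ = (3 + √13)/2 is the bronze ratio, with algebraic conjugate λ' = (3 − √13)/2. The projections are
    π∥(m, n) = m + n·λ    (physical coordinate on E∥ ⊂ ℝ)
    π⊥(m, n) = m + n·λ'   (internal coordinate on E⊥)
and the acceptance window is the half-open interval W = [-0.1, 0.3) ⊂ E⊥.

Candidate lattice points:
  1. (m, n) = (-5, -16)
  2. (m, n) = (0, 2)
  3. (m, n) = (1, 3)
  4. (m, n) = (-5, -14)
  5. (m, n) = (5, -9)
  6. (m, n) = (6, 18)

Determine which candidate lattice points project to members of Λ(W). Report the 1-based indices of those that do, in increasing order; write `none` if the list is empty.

Compute λ' = (3−√13)/2 = -0.30278, so π⊥(m,n) = m -0.30278·n.
[1] lift (-5,-16): star map gives -0.15559; window check -0.1 ≤ -0.15559 < 0.3 is false → out
[2] lift (0,2): star map gives -0.60555; window check -0.1 ≤ -0.60555 < 0.3 is false → out
[3] lift (1,3): star map gives 0.09167; window check -0.1 ≤ 0.09167 < 0.3 is true → IN Λ
[4] lift (-5,-14): star map gives -0.76114; window check -0.1 ≤ -0.76114 < 0.3 is false → out
[5] lift (5,-9): star map gives 7.72498; window check -0.1 ≤ 7.72498 < 0.3 is false → out
[6] lift (6,18): star map gives 0.55004; window check -0.1 ≤ 0.55004 < 0.3 is false → out

3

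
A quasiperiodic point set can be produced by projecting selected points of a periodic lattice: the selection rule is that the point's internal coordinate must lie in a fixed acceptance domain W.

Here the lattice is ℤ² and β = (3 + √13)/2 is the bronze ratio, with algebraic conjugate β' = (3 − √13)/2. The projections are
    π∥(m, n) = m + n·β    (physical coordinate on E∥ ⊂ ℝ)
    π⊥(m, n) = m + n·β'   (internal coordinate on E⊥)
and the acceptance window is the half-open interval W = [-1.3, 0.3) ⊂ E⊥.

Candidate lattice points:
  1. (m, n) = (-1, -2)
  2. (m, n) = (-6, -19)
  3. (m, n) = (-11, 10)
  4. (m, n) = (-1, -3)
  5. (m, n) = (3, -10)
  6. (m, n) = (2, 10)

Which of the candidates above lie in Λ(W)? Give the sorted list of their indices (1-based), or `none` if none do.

1, 2, 4, 6

β' = (3−√13)/2 ≈ -0.30278.
candidate 1: (m,n)=(-1,-2) → π∥ = -1-2·β ≈ -7.60555, π⊥ = -1-2·β' ≈ -0.39445 ∈ [-1.3, 0.3) ⇒ IN Λ
candidate 2: (m,n)=(-6,-19) → π∥ = -6-19·β ≈ -68.75274, π⊥ = -6-19·β' ≈ -0.24726 ∈ [-1.3, 0.3) ⇒ IN Λ
candidate 3: (m,n)=(-11,10) → π∥ = -11+10·β ≈ 22.02776, π⊥ = -11+10·β' ≈ -14.02776 ∉ [-1.3, 0.3) ⇒ out
candidate 4: (m,n)=(-1,-3) → π∥ = -1-3·β ≈ -10.90833, π⊥ = -1-3·β' ≈ -0.09167 ∈ [-1.3, 0.3) ⇒ IN Λ
candidate 5: (m,n)=(3,-10) → π∥ = 3-10·β ≈ -30.02776, π⊥ = 3-10·β' ≈ 6.02776 ∉ [-1.3, 0.3) ⇒ out
candidate 6: (m,n)=(2,10) → π∥ = 2+10·β ≈ 35.02776, π⊥ = 2+10·β' ≈ -1.02776 ∈ [-1.3, 0.3) ⇒ IN Λ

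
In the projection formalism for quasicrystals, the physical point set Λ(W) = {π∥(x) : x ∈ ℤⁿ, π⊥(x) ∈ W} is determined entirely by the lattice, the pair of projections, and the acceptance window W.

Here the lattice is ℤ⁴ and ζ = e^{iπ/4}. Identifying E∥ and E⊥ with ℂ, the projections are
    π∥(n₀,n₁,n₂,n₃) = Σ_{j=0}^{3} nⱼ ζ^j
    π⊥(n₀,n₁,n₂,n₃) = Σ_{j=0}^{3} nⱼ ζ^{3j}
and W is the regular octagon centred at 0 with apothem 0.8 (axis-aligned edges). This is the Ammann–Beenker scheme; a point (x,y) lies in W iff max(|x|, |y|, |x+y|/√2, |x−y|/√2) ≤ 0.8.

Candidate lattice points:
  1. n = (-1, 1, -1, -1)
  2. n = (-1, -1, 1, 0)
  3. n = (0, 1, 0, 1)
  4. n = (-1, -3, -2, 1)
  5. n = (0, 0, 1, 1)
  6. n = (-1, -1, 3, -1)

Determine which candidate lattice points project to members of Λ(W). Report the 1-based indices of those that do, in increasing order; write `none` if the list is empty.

With ζ = e^{iπ/4} the internal vectors are ζ^0,ζ^3,ζ^6,ζ^9.
#1 (-1, 1, -1, -1): internal (-2.414214, 1.000000); octagon support 2.414214 vs apothem 0.8 → ∉ W
#2 (-1, -1, 1, 0): internal (-0.292893, -1.707107); octagon support 1.707107 vs apothem 0.8 → ∉ W
#3 (0, 1, 0, 1): internal (0.000000, 1.414214); octagon support 1.414214 vs apothem 0.8 → ∉ W
#4 (-1, -3, -2, 1): internal (1.828427, 0.585786); octagon support 1.828427 vs apothem 0.8 → ∉ W
#5 (0, 0, 1, 1): internal (0.707107, -0.292893); octagon support 0.707107 vs apothem 0.8 → ∈ W
#6 (-1, -1, 3, -1): internal (-1.000000, -4.414214); octagon support 4.414214 vs apothem 0.8 → ∉ W

5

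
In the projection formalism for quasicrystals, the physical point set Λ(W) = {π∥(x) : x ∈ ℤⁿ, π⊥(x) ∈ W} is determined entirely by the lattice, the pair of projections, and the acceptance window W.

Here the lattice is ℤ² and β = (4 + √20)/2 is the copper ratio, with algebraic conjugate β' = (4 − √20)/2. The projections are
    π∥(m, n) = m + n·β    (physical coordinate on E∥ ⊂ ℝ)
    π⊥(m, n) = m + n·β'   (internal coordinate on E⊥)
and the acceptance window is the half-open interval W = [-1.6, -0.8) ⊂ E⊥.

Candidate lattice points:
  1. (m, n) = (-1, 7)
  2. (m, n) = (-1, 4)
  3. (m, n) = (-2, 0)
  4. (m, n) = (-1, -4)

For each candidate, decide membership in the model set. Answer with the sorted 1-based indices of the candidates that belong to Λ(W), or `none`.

Compute β' = (4−√20)/2 = -0.23607, so π⊥(m,n) = m -0.23607·n.
#1 (-1,7): internal coord -1 + (7)·β' = -2.65248; -2.65248 ∉ [-1.6, -0.8) → out
#2 (-1,4): internal coord -1 + (4)·β' = -1.94427; -1.94427 ∉ [-1.6, -0.8) → out
#3 (-2,0): internal coord -2 + (0)·β' = -2.00000; -2.00000 ∉ [-1.6, -0.8) → out
#4 (-1,-4): internal coord -1 + (-4)·β' = -0.05573; -0.05573 ∉ [-1.6, -0.8) → out

none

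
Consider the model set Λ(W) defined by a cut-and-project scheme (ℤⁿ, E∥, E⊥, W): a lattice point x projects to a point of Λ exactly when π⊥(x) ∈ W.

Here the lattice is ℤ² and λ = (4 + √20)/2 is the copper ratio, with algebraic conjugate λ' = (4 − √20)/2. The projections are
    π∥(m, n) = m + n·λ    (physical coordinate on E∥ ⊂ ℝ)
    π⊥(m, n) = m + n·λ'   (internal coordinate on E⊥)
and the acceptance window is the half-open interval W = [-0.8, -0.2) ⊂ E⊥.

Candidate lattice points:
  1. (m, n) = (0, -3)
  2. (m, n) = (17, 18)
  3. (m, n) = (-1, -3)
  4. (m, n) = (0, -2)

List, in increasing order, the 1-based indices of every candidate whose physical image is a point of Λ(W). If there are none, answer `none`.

3

λ' = (4−√20)/2 ≈ -0.2361.
[1] lift (0,-3): star map gives 0.7082; window check -0.8 ≤ 0.7082 < -0.2 is false → out
[2] lift (17,18): star map gives 12.7508; window check -0.8 ≤ 12.7508 < -0.2 is false → out
[3] lift (-1,-3): star map gives -0.2918; window check -0.8 ≤ -0.2918 < -0.2 is true → IN Λ
[4] lift (0,-2): star map gives 0.4721; window check -0.8 ≤ 0.4721 < -0.2 is false → out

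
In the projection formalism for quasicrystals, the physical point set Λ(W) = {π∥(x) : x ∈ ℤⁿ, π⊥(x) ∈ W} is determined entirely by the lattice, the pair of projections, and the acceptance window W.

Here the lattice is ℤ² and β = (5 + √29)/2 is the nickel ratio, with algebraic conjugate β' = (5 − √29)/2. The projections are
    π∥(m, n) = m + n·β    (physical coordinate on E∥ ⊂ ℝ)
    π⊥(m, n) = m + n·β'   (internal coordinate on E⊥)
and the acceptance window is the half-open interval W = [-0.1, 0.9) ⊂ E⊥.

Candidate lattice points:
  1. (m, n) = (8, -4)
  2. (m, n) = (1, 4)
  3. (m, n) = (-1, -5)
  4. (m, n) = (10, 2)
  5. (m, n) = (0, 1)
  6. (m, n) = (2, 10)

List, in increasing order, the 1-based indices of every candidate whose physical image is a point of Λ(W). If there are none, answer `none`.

Compute β' = (5−√29)/2 = -0.1926, so π⊥(m,n) = m -0.1926·n.
candidate 1: (m,n)=(8,-4) → π∥ = 8-4·β ≈ -12.7703, π⊥ = 8-4·β' ≈ 8.7703 ∉ [-0.1, 0.9) ⇒ out
candidate 2: (m,n)=(1,4) → π∥ = 1+4·β ≈ 21.7703, π⊥ = 1+4·β' ≈ 0.2297 ∈ [-0.1, 0.9) ⇒ IN Λ
candidate 3: (m,n)=(-1,-5) → π∥ = -1-5·β ≈ -26.9629, π⊥ = -1-5·β' ≈ -0.0371 ∈ [-0.1, 0.9) ⇒ IN Λ
candidate 4: (m,n)=(10,2) → π∥ = 10+2·β ≈ 20.3852, π⊥ = 10+2·β' ≈ 9.6148 ∉ [-0.1, 0.9) ⇒ out
candidate 5: (m,n)=(0,1) → π∥ = 0+1·β ≈ 5.1926, π⊥ = 0+1·β' ≈ -0.1926 ∉ [-0.1, 0.9) ⇒ out
candidate 6: (m,n)=(2,10) → π∥ = 2+10·β ≈ 53.9258, π⊥ = 2+10·β' ≈ 0.0742 ∈ [-0.1, 0.9) ⇒ IN Λ

2, 3, 6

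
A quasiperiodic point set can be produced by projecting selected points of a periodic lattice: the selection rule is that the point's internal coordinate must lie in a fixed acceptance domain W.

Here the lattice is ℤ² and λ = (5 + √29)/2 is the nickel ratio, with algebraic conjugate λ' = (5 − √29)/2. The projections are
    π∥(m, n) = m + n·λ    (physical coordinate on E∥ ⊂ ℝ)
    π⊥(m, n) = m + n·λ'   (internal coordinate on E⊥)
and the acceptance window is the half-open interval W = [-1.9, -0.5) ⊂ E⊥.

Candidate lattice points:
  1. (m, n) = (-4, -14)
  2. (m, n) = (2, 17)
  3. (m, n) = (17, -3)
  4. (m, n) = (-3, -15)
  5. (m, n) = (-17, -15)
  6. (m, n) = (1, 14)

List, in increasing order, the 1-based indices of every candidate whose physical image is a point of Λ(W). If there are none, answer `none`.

Numerically λ ≈ 5.1926 and λ' = −1/λ ≈ -0.1926.
#1 (-4,-14): internal coord -4 + (-14)·λ' = -1.3038; -1.3038 ∈ [-1.9, -0.5) → IN Λ
#2 (2,17): internal coord 2 + (17)·λ' = -1.2739; -1.2739 ∈ [-1.9, -0.5) → IN Λ
#3 (17,-3): internal coord 17 + (-3)·λ' = +17.5777; +17.5777 ∉ [-1.9, -0.5) → out
#4 (-3,-15): internal coord -3 + (-15)·λ' = -0.1113; -0.1113 ∉ [-1.9, -0.5) → out
#5 (-17,-15): internal coord -17 + (-15)·λ' = -14.1113; -14.1113 ∉ [-1.9, -0.5) → out
#6 (1,14): internal coord 1 + (14)·λ' = -1.6962; -1.6962 ∈ [-1.9, -0.5) → IN Λ

1, 2, 6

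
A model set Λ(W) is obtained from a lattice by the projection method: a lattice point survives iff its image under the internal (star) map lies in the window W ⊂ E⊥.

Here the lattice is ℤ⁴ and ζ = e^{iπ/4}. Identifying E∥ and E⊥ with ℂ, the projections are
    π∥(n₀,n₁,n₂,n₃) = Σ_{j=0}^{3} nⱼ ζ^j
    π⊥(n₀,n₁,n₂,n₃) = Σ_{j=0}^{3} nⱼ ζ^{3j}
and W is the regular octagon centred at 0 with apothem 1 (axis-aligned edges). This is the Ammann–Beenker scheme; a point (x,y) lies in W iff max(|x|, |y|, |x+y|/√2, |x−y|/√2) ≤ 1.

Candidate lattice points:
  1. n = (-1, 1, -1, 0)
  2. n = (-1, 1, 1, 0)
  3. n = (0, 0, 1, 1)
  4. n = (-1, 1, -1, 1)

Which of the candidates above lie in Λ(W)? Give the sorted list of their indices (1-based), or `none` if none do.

π⊥(n) = n₀ + n₁ζ³ + n₂ζ⁶ + n₃ζ⁹ where ζ = e^{iπ/4}.
#1 (-1, 1, -1, 0): internal (-1.707107, 1.707107); octagon support 2.414214 vs apothem 1 → ∉ W
#2 (-1, 1, 1, 0): internal (-1.707107, -0.292893); octagon support 1.707107 vs apothem 1 → ∉ W
#3 (0, 0, 1, 1): internal (0.707107, -0.292893); octagon support 0.707107 vs apothem 1 → ∈ W
#4 (-1, 1, -1, 1): internal (-1.000000, 2.414214); octagon support 2.414214 vs apothem 1 → ∉ W

3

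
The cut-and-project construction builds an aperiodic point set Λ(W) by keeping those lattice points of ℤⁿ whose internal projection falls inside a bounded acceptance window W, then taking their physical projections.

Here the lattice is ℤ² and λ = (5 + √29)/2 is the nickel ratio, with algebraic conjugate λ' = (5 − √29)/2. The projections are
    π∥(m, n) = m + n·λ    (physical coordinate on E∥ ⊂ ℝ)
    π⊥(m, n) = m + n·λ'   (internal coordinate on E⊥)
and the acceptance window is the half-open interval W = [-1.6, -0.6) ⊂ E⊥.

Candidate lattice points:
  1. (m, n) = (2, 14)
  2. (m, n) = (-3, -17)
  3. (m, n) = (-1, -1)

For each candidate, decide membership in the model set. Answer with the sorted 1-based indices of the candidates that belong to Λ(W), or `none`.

1, 3

Compute λ' = (5−√29)/2 = -0.19258, so π⊥(m,n) = m -0.19258·n.
candidate 1: (m,n)=(2,14) → π∥ = 2+14·λ ≈ 74.69615, π⊥ = 2+14·λ' ≈ -0.69615 ∈ [-1.6, -0.6) ⇒ IN Λ
candidate 2: (m,n)=(-3,-17) → π∥ = -3-17·λ ≈ -91.27390, π⊥ = -3-17·λ' ≈ 0.27390 ∉ [-1.6, -0.6) ⇒ out
candidate 3: (m,n)=(-1,-1) → π∥ = -1-1·λ ≈ -6.19258, π⊥ = -1-1·λ' ≈ -0.80742 ∈ [-1.6, -0.6) ⇒ IN Λ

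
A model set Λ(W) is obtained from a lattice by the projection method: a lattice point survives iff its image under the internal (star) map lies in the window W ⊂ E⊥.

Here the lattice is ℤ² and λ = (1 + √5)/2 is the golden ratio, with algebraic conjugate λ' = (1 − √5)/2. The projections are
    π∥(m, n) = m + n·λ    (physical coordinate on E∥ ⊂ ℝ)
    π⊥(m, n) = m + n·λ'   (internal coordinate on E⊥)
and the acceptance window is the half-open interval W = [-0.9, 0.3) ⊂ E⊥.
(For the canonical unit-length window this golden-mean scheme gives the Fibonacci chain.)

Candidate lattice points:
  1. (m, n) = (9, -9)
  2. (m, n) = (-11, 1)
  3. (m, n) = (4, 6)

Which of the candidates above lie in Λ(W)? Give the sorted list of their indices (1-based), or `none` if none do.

3

Compute λ' = (1−√5)/2 = -0.61803, so π⊥(m,n) = m -0.61803·n.
[1] lift (9,-9): star map gives 14.56231; window check -0.9 ≤ 14.56231 < 0.3 is false → out
[2] lift (-11,1): star map gives -11.61803; window check -0.9 ≤ -11.61803 < 0.3 is false → out
[3] lift (4,6): star map gives 0.29180; window check -0.9 ≤ 0.29180 < 0.3 is true → IN Λ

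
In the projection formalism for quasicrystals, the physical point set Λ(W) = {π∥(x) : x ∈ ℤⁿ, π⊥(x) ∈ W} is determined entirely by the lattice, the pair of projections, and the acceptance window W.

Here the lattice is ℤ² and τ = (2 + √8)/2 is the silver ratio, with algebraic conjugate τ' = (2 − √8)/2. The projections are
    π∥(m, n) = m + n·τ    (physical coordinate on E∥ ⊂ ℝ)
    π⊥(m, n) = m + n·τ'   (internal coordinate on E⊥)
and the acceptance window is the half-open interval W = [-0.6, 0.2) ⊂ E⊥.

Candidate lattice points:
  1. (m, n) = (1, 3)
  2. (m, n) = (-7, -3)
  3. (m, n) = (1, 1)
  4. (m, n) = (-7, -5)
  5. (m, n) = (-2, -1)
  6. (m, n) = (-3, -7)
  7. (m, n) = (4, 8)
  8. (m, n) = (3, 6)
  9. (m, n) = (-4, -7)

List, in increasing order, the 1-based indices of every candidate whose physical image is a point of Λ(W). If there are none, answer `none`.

1, 6

Compute τ' = (2−√8)/2 = -0.4142, so π⊥(m,n) = m -0.4142·n.
candidate 1: (m,n)=(1,3) → π∥ = 1+3·τ ≈ 8.2426, π⊥ = 1+3·τ' ≈ -0.2426 ∈ [-0.6, 0.2) ⇒ IN Λ
candidate 2: (m,n)=(-7,-3) → π∥ = -7-3·τ ≈ -14.2426, π⊥ = -7-3·τ' ≈ -5.7574 ∉ [-0.6, 0.2) ⇒ out
candidate 3: (m,n)=(1,1) → π∥ = 1+1·τ ≈ 3.4142, π⊥ = 1+1·τ' ≈ 0.5858 ∉ [-0.6, 0.2) ⇒ out
candidate 4: (m,n)=(-7,-5) → π∥ = -7-5·τ ≈ -19.0711, π⊥ = -7-5·τ' ≈ -4.9289 ∉ [-0.6, 0.2) ⇒ out
candidate 5: (m,n)=(-2,-1) → π∥ = -2-1·τ ≈ -4.4142, π⊥ = -2-1·τ' ≈ -1.5858 ∉ [-0.6, 0.2) ⇒ out
candidate 6: (m,n)=(-3,-7) → π∥ = -3-7·τ ≈ -19.8995, π⊥ = -3-7·τ' ≈ -0.1005 ∈ [-0.6, 0.2) ⇒ IN Λ
candidate 7: (m,n)=(4,8) → π∥ = 4+8·τ ≈ 23.3137, π⊥ = 4+8·τ' ≈ 0.6863 ∉ [-0.6, 0.2) ⇒ out
candidate 8: (m,n)=(3,6) → π∥ = 3+6·τ ≈ 17.4853, π⊥ = 3+6·τ' ≈ 0.5147 ∉ [-0.6, 0.2) ⇒ out
candidate 9: (m,n)=(-4,-7) → π∥ = -4-7·τ ≈ -20.8995, π⊥ = -4-7·τ' ≈ -1.1005 ∉ [-0.6, 0.2) ⇒ out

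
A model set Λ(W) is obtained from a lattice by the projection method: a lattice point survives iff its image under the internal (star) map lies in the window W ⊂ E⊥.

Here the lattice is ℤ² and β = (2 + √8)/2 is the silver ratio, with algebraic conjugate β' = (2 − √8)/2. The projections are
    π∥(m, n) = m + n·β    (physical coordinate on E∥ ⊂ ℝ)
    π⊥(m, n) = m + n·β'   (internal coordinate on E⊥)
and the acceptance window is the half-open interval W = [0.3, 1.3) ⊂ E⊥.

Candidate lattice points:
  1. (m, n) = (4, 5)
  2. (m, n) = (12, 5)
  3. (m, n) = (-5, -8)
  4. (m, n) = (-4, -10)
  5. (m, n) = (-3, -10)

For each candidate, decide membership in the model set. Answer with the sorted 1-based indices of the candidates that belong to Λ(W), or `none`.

5

Numerically β ≈ 2.41421 and β' = −1/β ≈ -0.41421.
candidate 1: (m,n)=(4,5) → π∥ = 4+5·β ≈ 16.07107, π⊥ = 4+5·β' ≈ 1.92893 ∉ [0.3, 1.3) ⇒ out
candidate 2: (m,n)=(12,5) → π∥ = 12+5·β ≈ 24.07107, π⊥ = 12+5·β' ≈ 9.92893 ∉ [0.3, 1.3) ⇒ out
candidate 3: (m,n)=(-5,-8) → π∥ = -5-8·β ≈ -24.31371, π⊥ = -5-8·β' ≈ -1.68629 ∉ [0.3, 1.3) ⇒ out
candidate 4: (m,n)=(-4,-10) → π∥ = -4-10·β ≈ -28.14214, π⊥ = -4-10·β' ≈ 0.14214 ∉ [0.3, 1.3) ⇒ out
candidate 5: (m,n)=(-3,-10) → π∥ = -3-10·β ≈ -27.14214, π⊥ = -3-10·β' ≈ 1.14214 ∈ [0.3, 1.3) ⇒ IN Λ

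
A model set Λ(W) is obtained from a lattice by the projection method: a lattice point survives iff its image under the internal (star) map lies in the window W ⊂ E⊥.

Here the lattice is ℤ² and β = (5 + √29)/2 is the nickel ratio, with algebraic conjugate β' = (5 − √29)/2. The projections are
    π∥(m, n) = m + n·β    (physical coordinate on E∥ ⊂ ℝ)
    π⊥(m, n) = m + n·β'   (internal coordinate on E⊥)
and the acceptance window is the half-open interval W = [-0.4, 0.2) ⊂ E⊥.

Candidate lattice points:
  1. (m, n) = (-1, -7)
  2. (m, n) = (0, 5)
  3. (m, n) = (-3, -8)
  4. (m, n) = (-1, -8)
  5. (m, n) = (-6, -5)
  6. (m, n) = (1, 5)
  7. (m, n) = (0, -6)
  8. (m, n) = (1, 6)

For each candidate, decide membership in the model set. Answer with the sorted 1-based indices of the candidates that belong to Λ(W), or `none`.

Numerically β ≈ 5.192582 and β' = −1/β ≈ -0.192582.
candidate 1: (m,n)=(-1,-7) → π∥ = -1-7·β ≈ -37.348077, π⊥ = -1-7·β' ≈ 0.348077 ∉ [-0.4, 0.2) ⇒ out
candidate 2: (m,n)=(0,5) → π∥ = 0+5·β ≈ 25.962912, π⊥ = 0+5·β' ≈ -0.962912 ∉ [-0.4, 0.2) ⇒ out
candidate 3: (m,n)=(-3,-8) → π∥ = -3-8·β ≈ -44.540659, π⊥ = -3-8·β' ≈ -1.459341 ∉ [-0.4, 0.2) ⇒ out
candidate 4: (m,n)=(-1,-8) → π∥ = -1-8·β ≈ -42.540659, π⊥ = -1-8·β' ≈ 0.540659 ∉ [-0.4, 0.2) ⇒ out
candidate 5: (m,n)=(-6,-5) → π∥ = -6-5·β ≈ -31.962912, π⊥ = -6-5·β' ≈ -5.037088 ∉ [-0.4, 0.2) ⇒ out
candidate 6: (m,n)=(1,5) → π∥ = 1+5·β ≈ 26.962912, π⊥ = 1+5·β' ≈ 0.037088 ∈ [-0.4, 0.2) ⇒ IN Λ
candidate 7: (m,n)=(0,-6) → π∥ = 0-6·β ≈ -31.155494, π⊥ = 0-6·β' ≈ 1.155494 ∉ [-0.4, 0.2) ⇒ out
candidate 8: (m,n)=(1,6) → π∥ = 1+6·β ≈ 32.155494, π⊥ = 1+6·β' ≈ -0.155494 ∈ [-0.4, 0.2) ⇒ IN Λ

6, 8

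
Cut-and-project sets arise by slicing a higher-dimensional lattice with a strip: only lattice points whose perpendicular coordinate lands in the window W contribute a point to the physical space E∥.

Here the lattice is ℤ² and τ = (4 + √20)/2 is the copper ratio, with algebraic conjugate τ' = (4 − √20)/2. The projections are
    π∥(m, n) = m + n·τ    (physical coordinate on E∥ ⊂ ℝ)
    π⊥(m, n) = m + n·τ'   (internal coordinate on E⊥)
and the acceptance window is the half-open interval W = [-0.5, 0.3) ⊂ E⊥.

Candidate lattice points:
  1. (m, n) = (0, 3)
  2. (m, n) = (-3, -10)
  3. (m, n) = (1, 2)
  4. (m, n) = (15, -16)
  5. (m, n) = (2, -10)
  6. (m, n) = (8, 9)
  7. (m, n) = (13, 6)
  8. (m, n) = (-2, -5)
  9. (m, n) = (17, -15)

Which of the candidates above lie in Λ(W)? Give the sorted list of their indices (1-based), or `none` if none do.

none

Compute τ' = (4−√20)/2 = -0.2361, so π⊥(m,n) = m -0.2361·n.
#1 (0,3): internal coord 0 + (3)·τ' = -0.7082; -0.7082 ∉ [-0.5, 0.3) → out
#2 (-3,-10): internal coord -3 + (-10)·τ' = -0.6393; -0.6393 ∉ [-0.5, 0.3) → out
#3 (1,2): internal coord 1 + (2)·τ' = +0.5279; +0.5279 ∉ [-0.5, 0.3) → out
#4 (15,-16): internal coord 15 + (-16)·τ' = +18.7771; +18.7771 ∉ [-0.5, 0.3) → out
#5 (2,-10): internal coord 2 + (-10)·τ' = +4.3607; +4.3607 ∉ [-0.5, 0.3) → out
#6 (8,9): internal coord 8 + (9)·τ' = +5.8754; +5.8754 ∉ [-0.5, 0.3) → out
#7 (13,6): internal coord 13 + (6)·τ' = +11.5836; +11.5836 ∉ [-0.5, 0.3) → out
#8 (-2,-5): internal coord -2 + (-5)·τ' = -0.8197; -0.8197 ∉ [-0.5, 0.3) → out
#9 (17,-15): internal coord 17 + (-15)·τ' = +20.5410; +20.5410 ∉ [-0.5, 0.3) → out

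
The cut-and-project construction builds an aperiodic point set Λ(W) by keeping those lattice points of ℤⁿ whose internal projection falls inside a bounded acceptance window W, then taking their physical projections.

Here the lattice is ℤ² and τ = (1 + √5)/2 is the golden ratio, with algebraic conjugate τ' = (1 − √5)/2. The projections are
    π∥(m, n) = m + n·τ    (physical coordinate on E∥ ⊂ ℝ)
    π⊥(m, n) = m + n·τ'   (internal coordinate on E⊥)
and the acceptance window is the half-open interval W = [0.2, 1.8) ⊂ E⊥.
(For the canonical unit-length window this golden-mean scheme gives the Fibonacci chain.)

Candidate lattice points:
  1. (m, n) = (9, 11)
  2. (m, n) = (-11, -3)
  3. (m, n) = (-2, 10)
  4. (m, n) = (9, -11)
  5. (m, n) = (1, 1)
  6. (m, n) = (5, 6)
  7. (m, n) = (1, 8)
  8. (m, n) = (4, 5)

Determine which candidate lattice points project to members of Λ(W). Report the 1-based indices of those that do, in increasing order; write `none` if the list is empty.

Numerically τ ≈ 1.618034 and τ' = −1/τ ≈ -0.618034.
candidate 1: (m,n)=(9,11) → π∥ = 9+11·τ ≈ 26.798374, π⊥ = 9+11·τ' ≈ 2.201626 ∉ [0.2, 1.8) ⇒ out
candidate 2: (m,n)=(-11,-3) → π∥ = -11-3·τ ≈ -15.854102, π⊥ = -11-3·τ' ≈ -9.145898 ∉ [0.2, 1.8) ⇒ out
candidate 3: (m,n)=(-2,10) → π∥ = -2+10·τ ≈ 14.180340, π⊥ = -2+10·τ' ≈ -8.180340 ∉ [0.2, 1.8) ⇒ out
candidate 4: (m,n)=(9,-11) → π∥ = 9-11·τ ≈ -8.798374, π⊥ = 9-11·τ' ≈ 15.798374 ∉ [0.2, 1.8) ⇒ out
candidate 5: (m,n)=(1,1) → π∥ = 1+1·τ ≈ 2.618034, π⊥ = 1+1·τ' ≈ 0.381966 ∈ [0.2, 1.8) ⇒ IN Λ
candidate 6: (m,n)=(5,6) → π∥ = 5+6·τ ≈ 14.708204, π⊥ = 5+6·τ' ≈ 1.291796 ∈ [0.2, 1.8) ⇒ IN Λ
candidate 7: (m,n)=(1,8) → π∥ = 1+8·τ ≈ 13.944272, π⊥ = 1+8·τ' ≈ -3.944272 ∉ [0.2, 1.8) ⇒ out
candidate 8: (m,n)=(4,5) → π∥ = 4+5·τ ≈ 12.090170, π⊥ = 4+5·τ' ≈ 0.909830 ∈ [0.2, 1.8) ⇒ IN Λ

5, 6, 8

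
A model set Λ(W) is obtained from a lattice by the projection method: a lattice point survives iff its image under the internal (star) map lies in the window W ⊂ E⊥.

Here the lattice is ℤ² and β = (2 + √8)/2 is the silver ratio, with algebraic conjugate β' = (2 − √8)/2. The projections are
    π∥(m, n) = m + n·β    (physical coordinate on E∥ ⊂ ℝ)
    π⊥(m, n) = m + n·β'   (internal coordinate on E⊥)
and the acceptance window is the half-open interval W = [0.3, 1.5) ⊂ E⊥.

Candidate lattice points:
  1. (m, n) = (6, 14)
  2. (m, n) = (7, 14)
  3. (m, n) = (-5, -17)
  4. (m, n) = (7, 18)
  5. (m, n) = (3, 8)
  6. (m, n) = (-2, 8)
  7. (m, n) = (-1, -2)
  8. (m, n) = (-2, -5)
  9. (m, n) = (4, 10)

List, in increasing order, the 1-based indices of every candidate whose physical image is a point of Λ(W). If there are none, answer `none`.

Numerically β ≈ 2.414214 and β' = −1/β ≈ -0.414214.
#1 (6,14): internal coord 6 + (14)·β' = +0.201010; +0.201010 ∉ [0.3, 1.5) → out
#2 (7,14): internal coord 7 + (14)·β' = +1.201010; +1.201010 ∈ [0.3, 1.5) → IN Λ
#3 (-5,-17): internal coord -5 + (-17)·β' = +2.041631; +2.041631 ∉ [0.3, 1.5) → out
#4 (7,18): internal coord 7 + (18)·β' = -0.455844; -0.455844 ∉ [0.3, 1.5) → out
#5 (3,8): internal coord 3 + (8)·β' = -0.313708; -0.313708 ∉ [0.3, 1.5) → out
#6 (-2,8): internal coord -2 + (8)·β' = -5.313708; -5.313708 ∉ [0.3, 1.5) → out
#7 (-1,-2): internal coord -1 + (-2)·β' = -0.171573; -0.171573 ∉ [0.3, 1.5) → out
#8 (-2,-5): internal coord -2 + (-5)·β' = +0.071068; +0.071068 ∉ [0.3, 1.5) → out
#9 (4,10): internal coord 4 + (10)·β' = -0.142136; -0.142136 ∉ [0.3, 1.5) → out

2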